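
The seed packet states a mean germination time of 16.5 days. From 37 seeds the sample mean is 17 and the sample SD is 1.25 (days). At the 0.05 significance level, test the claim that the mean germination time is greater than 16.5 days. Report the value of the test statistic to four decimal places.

H0: μ = 16.5; H1: μ > 16.5 (one-sample t-test, right-tailed).
t = (x̄ − μ₀)/(s/√n) = (17 − 16.5)/(1.25/√37) = 2.4331
df = n − 1 = 36
p-value = P(T ≥ 2.4331) ≈ 0.010
Since p ≈ 0.010 < α = 0.05, reject H0; the data support H1.

2.4331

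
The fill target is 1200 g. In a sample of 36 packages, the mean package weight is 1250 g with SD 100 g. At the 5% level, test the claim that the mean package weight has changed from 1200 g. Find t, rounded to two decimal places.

H0: μ = 1200; H1: μ ≠ 1200 (one-sample t-test, two-sided).
t = (x̄ − μ₀)/(s/√n) = (1250 − 1200)/(100/√36) = 3.00
df = n − 1 = 35
Two-sided p-value ≈ 0.005
Since p ≈ 0.005 < α = 0.05, reject H0; the evidence is statistically significant.

3.00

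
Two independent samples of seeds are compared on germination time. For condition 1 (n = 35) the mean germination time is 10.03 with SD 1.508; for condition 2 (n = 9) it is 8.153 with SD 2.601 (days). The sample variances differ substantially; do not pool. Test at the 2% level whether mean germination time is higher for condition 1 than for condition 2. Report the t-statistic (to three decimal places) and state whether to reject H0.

Let group 1 = condition 1, group 2 = condition 2. H0: μ_1 = μ_2; H1: μ_1 > μ_2 (Welch's two-sample t-test, right-tailed).
t = (x̄_1 − x̄_2)/√(s_1²/n_1 + s_2²/n_2) = (10.03 − 8.153)/√(1.508²/35 + 2.601²/9) = 2.077
Welch–Satterthwaite df ≈ 9.43
p-value = P(T ≥ 2.077) ≈ 0.033
Since p ≈ 0.033 > α = 0.02, fail to reject H0; the data do not provide sufficient evidence against H0.

t = 2.077; fail to reject H0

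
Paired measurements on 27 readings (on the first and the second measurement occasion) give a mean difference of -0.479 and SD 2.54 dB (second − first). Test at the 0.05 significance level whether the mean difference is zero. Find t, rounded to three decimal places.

H0: μ_d = 0; H1: μ_d ≠ 0 (paired t-test on the differences, two-sided).
t = d̄/(s_d/√n) = -0.479/(2.54/√27) = -0.980
df = n − 1 = 26
Two-sided p-value ≈ 0.336
Since p ≈ 0.336 > α = 0.05, fail to reject H0; the evidence is not statistically significant.

-0.980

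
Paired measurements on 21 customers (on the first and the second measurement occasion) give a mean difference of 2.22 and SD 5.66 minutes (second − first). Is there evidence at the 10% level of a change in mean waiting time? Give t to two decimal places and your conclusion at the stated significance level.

t = 1.80; reject H0

H0: μ_d = 0; H1: μ_d ≠ 0 (paired t-test on the differences, two-sided).
t = d̄/(s_d/√n) = 2.22/(5.66/√21) = 1.80
df = n − 1 = 20
Two-sided p-value ≈ 0.0874
Since p ≈ 0.0874 < α = 0.1, reject H0; the evidence is statistically significant.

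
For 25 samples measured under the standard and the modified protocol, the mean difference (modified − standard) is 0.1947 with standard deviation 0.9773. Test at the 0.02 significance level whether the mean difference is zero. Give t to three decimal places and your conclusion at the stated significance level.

t = 0.996; fail to reject H0

H0: μ_d = 0; H1: μ_d ≠ 0 (paired t-test on the differences, two-sided).
t = d̄/(s_d/√n) = 0.1947/(0.9773/√25) = 0.996
df = n − 1 = 24
Two-sided p-value ≈ 0.3291
Since p ≈ 0.3291 > α = 0.02, fail to reject H0; the data do not provide sufficient evidence against H0.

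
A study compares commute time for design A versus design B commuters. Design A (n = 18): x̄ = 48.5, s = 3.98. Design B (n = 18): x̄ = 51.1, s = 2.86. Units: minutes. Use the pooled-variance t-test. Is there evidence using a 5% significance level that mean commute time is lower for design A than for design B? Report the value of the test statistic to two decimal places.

Let group 1 = design A, group 2 = design B. H0: μ_1 = μ_2; H1: μ_1 < μ_2 (two-sample pooled-variance t-test, left-tailed).
s_p² = [(18−1)·3.98² + (18−1)·2.86²]/(18+18−2) = 12.01
t = (48.5 − 51.1)/√[12.01·(1/18 + 1/18)] = -2.25
df = n₁ + n₂ − 2 = 34
p-value = P(T ≤ -2.25) ≈ 0.015
Since p ≈ 0.015 < α = 0.05, reject H0; the data support H1.

-2.25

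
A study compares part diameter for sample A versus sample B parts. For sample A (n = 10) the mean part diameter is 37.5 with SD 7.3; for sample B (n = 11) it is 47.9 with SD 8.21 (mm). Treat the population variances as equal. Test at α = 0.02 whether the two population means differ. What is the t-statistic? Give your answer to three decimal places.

-3.055

Let group 1 = sample A, group 2 = sample B. H0: μ_1 = μ_2; H1: μ_1 ≠ μ_2 (two-sample pooled-variance t-test, two-sided).
s_p² = [(10−1)·7.3² + (11−1)·8.21²]/(10+11−2) = 60.7185
t = (37.5 − 47.9)/√[60.7185·(1/10 + 1/11)] = -3.055
df = n₁ + n₂ − 2 = 19
Two-sided p-value ≈ 0.0065
Since p ≈ 0.0065 < α = 0.02, reject H0; the data support H1.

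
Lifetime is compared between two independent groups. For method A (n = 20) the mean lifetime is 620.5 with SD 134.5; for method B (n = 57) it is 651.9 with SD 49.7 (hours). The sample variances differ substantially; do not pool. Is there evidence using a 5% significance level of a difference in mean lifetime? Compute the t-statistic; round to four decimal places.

Let group 1 = method A, group 2 = method B. H0: μ_1 = μ_2; H1: μ_1 ≠ μ_2 (Welch's two-sample t-test, two-sided).
t = (x̄_1 − x̄_2)/√(s_1²/n_1 + s_2²/n_2) = (620.5 − 651.9)/√(134.5²/20 + 49.7²/57) = -1.0199
Welch–Satterthwaite df ≈ 20.85
Two-sided p-value ≈ 0.319
Since p ≈ 0.319 > α = 0.05, fail to reject H0; the data do not provide sufficient evidence against H0.

-1.0199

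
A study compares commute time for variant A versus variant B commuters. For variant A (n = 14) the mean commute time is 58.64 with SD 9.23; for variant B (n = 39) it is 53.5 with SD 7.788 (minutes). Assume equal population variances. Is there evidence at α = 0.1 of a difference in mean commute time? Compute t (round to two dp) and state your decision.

t = 2.02; reject H0

Let group 1 = variant A, group 2 = variant B. H0: μ_1 = μ_2; H1: μ_1 ≠ μ_2 (two-sample pooled-variance t-test, two-sided).
s_p² = [(14−1)·9.23² + (39−1)·7.788²]/(14+39−2) = 66.9082
t = (58.64 − 53.5)/√[66.9082·(1/14 + 1/39)] = 2.02
df = n₁ + n₂ − 2 = 51
Two-sided p-value ≈ 0.0490
Since p ≈ 0.0490 < α = 0.1, reject H0; the evidence is statistically significant.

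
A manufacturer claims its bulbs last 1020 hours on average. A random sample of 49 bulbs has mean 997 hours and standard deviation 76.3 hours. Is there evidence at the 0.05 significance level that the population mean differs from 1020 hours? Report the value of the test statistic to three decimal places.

H0: μ = 1020; H1: μ ≠ 1020 (one-sample t-test, two-sided).
t = (x̄ − μ₀)/(s/√n) = (997 − 1020)/(76.3/√49) = -2.110
df = n − 1 = 48
Two-sided p-value ≈ 0.0401
Since p ≈ 0.0401 < α = 0.05, reject H0; the data support H1.

-2.110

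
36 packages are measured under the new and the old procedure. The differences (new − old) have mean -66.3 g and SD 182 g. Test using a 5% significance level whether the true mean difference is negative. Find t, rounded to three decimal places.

-2.186

H0: μ_d = 0; H1: μ_d < 0 (paired t-test on the differences, left-tailed).
t = d̄/(s_d/√n) = -66.3/(182/√36) = -2.186
df = n − 1 = 35
p-value = P(T ≤ -2.186) ≈ 0.018
Since p ≈ 0.018 < α = 0.05, reject H0; the evidence is statistically significant.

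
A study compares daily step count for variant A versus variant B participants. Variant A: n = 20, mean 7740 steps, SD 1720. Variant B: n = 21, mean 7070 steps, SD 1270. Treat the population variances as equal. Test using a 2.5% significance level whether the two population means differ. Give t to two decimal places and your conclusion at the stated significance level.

t = 1.42; fail to reject H0

Let group 1 = variant A, group 2 = variant B. H0: μ_1 = μ_2; H1: μ_1 ≠ μ_2 (two-sample pooled-variance t-test, two-sided).
s_p² = [(20−1)·1720² + (21−1)·1270²]/(20+21−2) = 2268400
t = (7740 − 7070)/√[2268400·(1/20 + 1/21)] = 1.42
df = n₁ + n₂ − 2 = 39
Two-sided p-value ≈ 0.1625
Since p ≈ 0.1625 > α = 0.025, fail to reject H0; the evidence is not statistically significant.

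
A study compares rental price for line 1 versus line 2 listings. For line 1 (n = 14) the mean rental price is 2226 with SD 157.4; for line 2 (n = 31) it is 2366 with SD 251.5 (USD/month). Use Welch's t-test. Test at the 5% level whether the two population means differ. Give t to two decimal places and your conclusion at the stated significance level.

Let group 1 = line 1, group 2 = line 2. H0: μ_1 = μ_2; H1: μ_1 ≠ μ_2 (Welch's two-sample t-test, two-sided).
t = (x̄_1 − x̄_2)/√(s_1²/n_1 + s_2²/n_2) = (2226 − 2366)/√(157.4²/14 + 251.5²/31) = -2.27
Welch–Satterthwaite df ≈ 38.23
Two-sided p-value ≈ 0.029
Since p ≈ 0.029 < α = 0.05, reject H0; the evidence is statistically significant.

t = -2.27; reject H0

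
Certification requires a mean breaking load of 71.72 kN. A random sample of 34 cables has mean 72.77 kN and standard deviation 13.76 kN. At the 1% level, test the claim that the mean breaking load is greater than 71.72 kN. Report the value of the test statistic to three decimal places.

0.445

H0: μ = 71.72; H1: μ > 71.72 (one-sample t-test, right-tailed).
t = (x̄ − μ₀)/(s/√n) = (72.77 − 71.72)/(13.76/√34) = 0.445
df = n − 1 = 33
p-value = P(T ≥ 0.445) ≈ 0.330
Since p ≈ 0.330 > α = 0.01, fail to reject H0; the evidence is not statistically significant.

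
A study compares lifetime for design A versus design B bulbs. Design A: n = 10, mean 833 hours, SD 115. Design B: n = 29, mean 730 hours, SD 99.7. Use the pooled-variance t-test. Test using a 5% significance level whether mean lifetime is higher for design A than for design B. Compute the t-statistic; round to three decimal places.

Let group 1 = design A, group 2 = design B. H0: μ_1 = μ_2; H1: μ_1 > μ_2 (two-sample pooled-variance t-test, right-tailed).
s_p² = [(10−1)·115² + (29−1)·99.7²]/(10+29−2) = 10739.1
t = (833 − 730)/√[10739.1·(1/10 + 1/29)] = 2.710
df = n₁ + n₂ − 2 = 37
p-value = P(T ≥ 2.710) ≈ 0.0051
Since p ≈ 0.0051 < α = 0.05, reject H0; the evidence is statistically significant.

2.710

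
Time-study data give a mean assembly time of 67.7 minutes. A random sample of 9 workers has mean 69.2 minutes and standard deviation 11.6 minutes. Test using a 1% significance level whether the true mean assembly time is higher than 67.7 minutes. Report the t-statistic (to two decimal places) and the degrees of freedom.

H0: μ = 67.7; H1: μ > 67.7 (one-sample t-test, right-tailed).
t = (x̄ − μ₀)/(s/√n) = (69.2 − 67.7)/(11.6/√9) = 0.39
df = n − 1 = 8
p-value = P(T ≥ 0.39) ≈ 0.354
Since p ≈ 0.354 > α = 0.01, fail to reject H0; the data do not provide sufficient evidence against H0.

t = 0.39, df = 8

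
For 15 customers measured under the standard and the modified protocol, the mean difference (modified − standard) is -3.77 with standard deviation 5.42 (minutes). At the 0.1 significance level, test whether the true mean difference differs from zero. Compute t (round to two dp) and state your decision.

H0: μ_d = 0; H1: μ_d ≠ 0 (paired t-test on the differences, two-sided).
t = d̄/(s_d/√n) = -3.77/(5.42/√15) = -2.69
df = n − 1 = 14
Two-sided p-value ≈ 0.0175
Since p ≈ 0.0175 < α = 0.1, reject H0; the evidence is statistically significant.

t = -2.69; reject H0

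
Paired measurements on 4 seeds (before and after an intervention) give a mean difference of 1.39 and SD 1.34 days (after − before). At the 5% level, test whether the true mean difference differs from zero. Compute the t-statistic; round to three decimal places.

H0: μ_d = 0; H1: μ_d ≠ 0 (paired t-test on the differences, two-sided).
t = d̄/(s_d/√n) = 1.39/(1.34/√4) = 2.075
df = n − 1 = 3
Two-sided p-value ≈ 0.1297
Since p ≈ 0.1297 > α = 0.05, fail to reject H0; the data do not provide sufficient evidence against H0.

2.075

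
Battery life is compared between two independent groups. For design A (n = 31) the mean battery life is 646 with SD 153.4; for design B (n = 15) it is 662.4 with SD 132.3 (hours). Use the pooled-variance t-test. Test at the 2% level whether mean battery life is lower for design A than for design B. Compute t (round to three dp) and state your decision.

Let group 1 = design A, group 2 = design B. H0: μ_1 = μ_2; H1: μ_1 < μ_2 (two-sample pooled-variance t-test, left-tailed).
s_p² = [(31−1)·153.4² + (15−1)·132.3²]/(31+15−2) = 21613.5
t = (646 − 662.4)/√[21613.5·(1/31 + 1/15)] = -0.355
df = n₁ + n₂ − 2 = 44
p-value = P(T ≤ -0.355) ≈ 0.362
Since p ≈ 0.362 > α = 0.02, fail to reject H0; the data do not provide sufficient evidence against H0.

t = -0.355; fail to reject H0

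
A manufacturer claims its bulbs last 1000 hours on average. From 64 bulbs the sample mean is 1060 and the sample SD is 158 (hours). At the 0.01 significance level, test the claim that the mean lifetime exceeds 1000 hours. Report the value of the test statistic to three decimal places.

H0: μ = 1000; H1: μ > 1000 (one-sample t-test, right-tailed).
t = (x̄ − μ₀)/(s/√n) = (1060 − 1000)/(158/√64) = 3.038
df = n − 1 = 63
p-value = P(T ≥ 3.038) ≈ 0.0017
Since p ≈ 0.0017 < α = 0.01, reject H0; the data support H1.

3.038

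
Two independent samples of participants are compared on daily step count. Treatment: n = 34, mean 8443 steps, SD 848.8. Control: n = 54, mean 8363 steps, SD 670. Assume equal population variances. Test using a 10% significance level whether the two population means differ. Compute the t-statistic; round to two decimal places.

0.49

Let group 1 = treatment, group 2 = control. H0: μ_1 = μ_2; H1: μ_1 ≠ μ_2 (two-sample pooled-variance t-test, two-sided).
s_p² = [(34−1)·848.8² + (54−1)·670²]/(34+54−2) = 553104
t = (8443 − 8363)/√[553104·(1/34 + 1/54)] = 0.49
df = n₁ + n₂ − 2 = 86
Two-sided p-value ≈ 0.624
Since p ≈ 0.624 > α = 0.1, fail to reject H0; the evidence is not statistically significant.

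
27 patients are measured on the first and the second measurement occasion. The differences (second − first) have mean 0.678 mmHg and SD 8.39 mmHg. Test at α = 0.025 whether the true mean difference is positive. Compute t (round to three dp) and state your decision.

H0: μ_d = 0; H1: μ_d > 0 (paired t-test on the differences, right-tailed).
t = d̄/(s_d/√n) = 0.678/(8.39/√27) = 0.420
df = n − 1 = 26
p-value = P(T ≥ 0.420) ≈ 0.3390
Since p ≈ 0.3390 > α = 0.025, fail to reject H0; the data do not provide sufficient evidence against H0.

t = 0.420; fail to reject H0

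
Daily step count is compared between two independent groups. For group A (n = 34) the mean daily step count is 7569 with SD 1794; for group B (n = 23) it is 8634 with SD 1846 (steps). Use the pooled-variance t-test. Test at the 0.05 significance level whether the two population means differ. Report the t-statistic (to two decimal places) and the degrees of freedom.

t = -2.17, df = 55

Let group 1 = group A, group 2 = group B. H0: μ_1 = μ_2; H1: μ_1 ≠ μ_2 (two-sample pooled-variance t-test, two-sided).
s_p² = [(34−1)·1794² + (23−1)·1846²]/(34+23−2) = 3294150
t = (7569 − 8634)/√[3294150·(1/34 + 1/23)] = -2.17
df = n₁ + n₂ − 2 = 55
Two-sided p-value ≈ 0.034
Since p ≈ 0.034 < α = 0.05, reject H0; the evidence is statistically significant.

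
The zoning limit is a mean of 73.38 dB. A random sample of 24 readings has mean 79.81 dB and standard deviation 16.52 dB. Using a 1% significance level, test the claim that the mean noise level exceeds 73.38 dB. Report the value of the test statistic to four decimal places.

H0: μ = 73.38; H1: μ > 73.38 (one-sample t-test, right-tailed).
t = (x̄ − μ₀)/(s/√n) = (79.81 − 73.38)/(16.52/√24) = 1.9068
df = n − 1 = 23
p-value = P(T ≥ 1.9068) ≈ 0.0346
Since p ≈ 0.0346 > α = 0.01, fail to reject H0; the evidence is not statistically significant.

1.9068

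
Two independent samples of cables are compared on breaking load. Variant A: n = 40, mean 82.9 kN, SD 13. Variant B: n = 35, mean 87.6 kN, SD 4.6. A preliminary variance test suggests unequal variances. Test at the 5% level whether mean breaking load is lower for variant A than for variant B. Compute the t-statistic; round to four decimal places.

-2.1387

Let group 1 = variant A, group 2 = variant B. H0: μ_1 = μ_2; H1: μ_1 < μ_2 (Welch's two-sample t-test, left-tailed).
t = (x̄_1 − x̄_2)/√(s_1²/n_1 + s_2²/n_2) = (82.9 − 87.6)/√(13²/40 + 4.6²/35) = -2.1387
Welch–Satterthwaite df ≈ 49.79
p-value = P(T ≤ -2.1387) ≈ 0.0187
Since p ≈ 0.0187 < α = 0.05, reject H0; the evidence is statistically significant.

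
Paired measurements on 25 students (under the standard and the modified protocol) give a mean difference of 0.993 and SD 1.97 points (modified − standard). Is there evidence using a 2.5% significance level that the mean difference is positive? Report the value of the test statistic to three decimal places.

H0: μ_d = 0; H1: μ_d > 0 (paired t-test on the differences, right-tailed).
t = d̄/(s_d/√n) = 0.993/(1.97/√25) = 2.520
df = n − 1 = 24
p-value = P(T ≥ 2.520) ≈ 0.009
Since p ≈ 0.009 < α = 0.025, reject H0; the evidence is statistically significant.

2.520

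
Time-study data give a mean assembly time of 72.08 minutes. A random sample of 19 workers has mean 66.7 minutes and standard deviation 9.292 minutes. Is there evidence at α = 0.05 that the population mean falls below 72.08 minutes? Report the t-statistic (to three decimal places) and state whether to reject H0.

H0: μ = 72.08; H1: μ < 72.08 (one-sample t-test, left-tailed).
t = (x̄ − μ₀)/(s/√n) = (66.7 − 72.08)/(9.292/√19) = -2.524
df = n − 1 = 18
p-value = P(T ≤ -2.524) ≈ 0.011
Since p ≈ 0.011 < α = 0.05, reject H0; the data support H1.

t = -2.524; reject H0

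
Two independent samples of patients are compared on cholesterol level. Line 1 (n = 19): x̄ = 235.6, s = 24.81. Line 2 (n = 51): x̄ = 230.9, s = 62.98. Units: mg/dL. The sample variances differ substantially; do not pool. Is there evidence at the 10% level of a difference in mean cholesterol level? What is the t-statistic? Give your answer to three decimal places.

0.448

Let group 1 = line 1, group 2 = line 2. H0: μ_1 = μ_2; H1: μ_1 ≠ μ_2 (Welch's two-sample t-test, two-sided).
t = (x̄_1 − x̄_2)/√(s_1²/n_1 + s_2²/n_2) = (235.6 − 230.9)/√(24.81²/19 + 62.98²/51) = 0.448
Welch–Satterthwaite df ≈ 67.70
Two-sided p-value ≈ 0.6557
Since p ≈ 0.6557 > α = 0.1, fail to reject H0; the data do not provide sufficient evidence against H0.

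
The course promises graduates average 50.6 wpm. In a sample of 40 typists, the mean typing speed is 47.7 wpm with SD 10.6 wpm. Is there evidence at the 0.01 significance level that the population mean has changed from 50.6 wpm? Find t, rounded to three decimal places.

H0: μ = 50.6; H1: μ ≠ 50.6 (one-sample t-test, two-sided).
t = (x̄ − μ₀)/(s/√n) = (47.7 − 50.6)/(10.6/√40) = -1.730
df = n − 1 = 39
Two-sided p-value ≈ 0.091
Since p ≈ 0.091 > α = 0.01, fail to reject H0; the evidence is not statistically significant.

-1.730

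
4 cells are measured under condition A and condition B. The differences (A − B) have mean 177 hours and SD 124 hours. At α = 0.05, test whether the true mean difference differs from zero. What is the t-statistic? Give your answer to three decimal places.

H0: μ_d = 0; H1: μ_d ≠ 0 (paired t-test on the differences, two-sided).
t = d̄/(s_d/√n) = 177/(124/√4) = 2.855
df = n − 1 = 3
Two-sided p-value ≈ 0.0649
Since p ≈ 0.0649 > α = 0.05, fail to reject H0; the data do not provide sufficient evidence against H0.

2.855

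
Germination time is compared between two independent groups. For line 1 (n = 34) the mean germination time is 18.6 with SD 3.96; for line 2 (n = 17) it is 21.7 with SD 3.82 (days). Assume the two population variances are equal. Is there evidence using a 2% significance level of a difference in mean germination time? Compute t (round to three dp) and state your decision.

t = -2.666; reject H0

Let group 1 = line 1, group 2 = line 2. H0: μ_1 = μ_2; H1: μ_1 ≠ μ_2 (two-sample pooled-variance t-test, two-sided).
s_p² = [(34−1)·3.96² + (17−1)·3.82²]/(34+17−2) = 15.3259
t = (18.6 − 21.7)/√[15.3259·(1/34 + 1/17)] = -2.666
df = n₁ + n₂ − 2 = 49
Two-sided p-value ≈ 0.010
Since p ≈ 0.010 < α = 0.02, reject H0; the evidence is statistically significant.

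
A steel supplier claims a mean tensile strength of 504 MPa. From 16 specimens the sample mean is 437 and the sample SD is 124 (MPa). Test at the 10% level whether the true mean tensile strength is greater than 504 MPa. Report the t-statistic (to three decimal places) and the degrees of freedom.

t = -2.161, df = 15

H0: μ = 504; H1: μ > 504 (one-sample t-test, right-tailed).
t = (x̄ − μ₀)/(s/√n) = (437 − 504)/(124/√16) = -2.161
df = n − 1 = 15
p-value = P(T ≥ -2.161) ≈ 0.9764
Since p ≈ 0.9764 > α = 0.1, fail to reject H0; the data do not provide sufficient evidence against H0.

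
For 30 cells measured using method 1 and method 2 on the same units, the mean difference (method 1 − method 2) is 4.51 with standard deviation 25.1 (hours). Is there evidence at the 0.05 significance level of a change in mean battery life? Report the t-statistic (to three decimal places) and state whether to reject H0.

t = 0.984; fail to reject H0

H0: μ_d = 0; H1: μ_d ≠ 0 (paired t-test on the differences, two-sided).
t = d̄/(s_d/√n) = 4.51/(25.1/√30) = 0.984
df = n − 1 = 29
Two-sided p-value ≈ 0.333
Since p ≈ 0.333 > α = 0.05, fail to reject H0; the evidence is not statistically significant.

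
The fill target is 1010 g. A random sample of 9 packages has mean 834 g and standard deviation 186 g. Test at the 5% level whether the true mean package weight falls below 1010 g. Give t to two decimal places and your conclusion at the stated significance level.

t = -2.84; reject H0

H0: μ = 1010; H1: μ < 1010 (one-sample t-test, left-tailed).
t = (x̄ − μ₀)/(s/√n) = (834 − 1010)/(186/√9) = -2.84
df = n − 1 = 8
p-value = P(T ≤ -2.84) ≈ 0.011
Since p ≈ 0.011 < α = 0.05, reject H0; the evidence is statistically significant.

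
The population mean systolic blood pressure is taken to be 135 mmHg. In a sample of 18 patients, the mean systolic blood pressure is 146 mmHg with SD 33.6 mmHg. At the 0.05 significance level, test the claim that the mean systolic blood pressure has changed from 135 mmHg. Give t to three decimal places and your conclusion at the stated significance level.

t = 1.389; fail to reject H0

H0: μ = 135; H1: μ ≠ 135 (one-sample t-test, two-sided).
t = (x̄ − μ₀)/(s/√n) = (146 − 135)/(33.6/√18) = 1.389
df = n − 1 = 17
Two-sided p-value ≈ 0.183
Since p ≈ 0.183 > α = 0.05, fail to reject H0; the evidence is not statistically significant.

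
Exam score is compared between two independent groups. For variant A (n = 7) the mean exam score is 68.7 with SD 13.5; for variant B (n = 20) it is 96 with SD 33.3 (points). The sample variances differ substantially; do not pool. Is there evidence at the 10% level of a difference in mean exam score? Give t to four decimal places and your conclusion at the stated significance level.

t = -3.0244; reject H0

Let group 1 = variant A, group 2 = variant B. H0: μ_1 = μ_2; H1: μ_1 ≠ μ_2 (Welch's two-sample t-test, two-sided).
t = (x̄_1 − x̄_2)/√(s_1²/n_1 + s_2²/n_2) = (68.7 − 96)/√(13.5²/7 + 33.3²/20) = -3.0244
Welch–Satterthwaite df ≈ 24.16
Two-sided p-value ≈ 0.0058
Since p ≈ 0.0058 < α = 0.1, reject H0; the data support H1.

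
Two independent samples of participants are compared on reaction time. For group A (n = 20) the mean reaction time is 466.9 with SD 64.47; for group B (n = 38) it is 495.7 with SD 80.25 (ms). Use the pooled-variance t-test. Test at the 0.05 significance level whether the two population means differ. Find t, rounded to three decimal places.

-1.385

Let group 1 = group A, group 2 = group B. H0: μ_1 = μ_2; H1: μ_1 ≠ μ_2 (two-sample pooled-variance t-test, two-sided).
s_p² = [(20−1)·64.47² + (38−1)·80.25²]/(20+38−2) = 5665.24
t = (466.9 − 495.7)/√[5665.24·(1/20 + 1/38)] = -1.385
df = n₁ + n₂ − 2 = 56
Two-sided p-value ≈ 0.1715
Since p ≈ 0.1715 > α = 0.05, fail to reject H0; the evidence is not statistically significant.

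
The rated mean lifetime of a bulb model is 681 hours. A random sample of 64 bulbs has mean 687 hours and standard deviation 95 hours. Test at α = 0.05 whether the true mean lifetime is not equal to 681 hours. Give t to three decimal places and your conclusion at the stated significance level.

t = 0.505; fail to reject H0

H0: μ = 681; H1: μ ≠ 681 (one-sample t-test, two-sided).
t = (x̄ − μ₀)/(s/√n) = (687 − 681)/(95/√64) = 0.505
df = n − 1 = 63
Two-sided p-value ≈ 0.6151
Since p ≈ 0.6151 > α = 0.05, fail to reject H0; the evidence is not statistically significant.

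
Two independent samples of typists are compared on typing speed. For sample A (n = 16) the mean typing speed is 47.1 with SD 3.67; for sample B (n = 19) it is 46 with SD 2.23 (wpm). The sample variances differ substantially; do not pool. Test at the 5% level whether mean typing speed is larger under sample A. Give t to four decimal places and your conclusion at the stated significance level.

t = 1.0471; fail to reject H0

Let group 1 = sample A, group 2 = sample B. H0: μ_1 = μ_2; H1: μ_1 > μ_2 (Welch's two-sample t-test, right-tailed).
t = (x̄_1 − x̄_2)/√(s_1²/n_1 + s_2²/n_2) = (47.1 − 46)/√(3.67²/16 + 2.23²/19) = 1.0471
Welch–Satterthwaite df ≈ 23.86
p-value = P(T ≥ 1.0471) ≈ 0.1528
Since p ≈ 0.1528 > α = 0.05, fail to reject H0; the data do not provide sufficient evidence against H0.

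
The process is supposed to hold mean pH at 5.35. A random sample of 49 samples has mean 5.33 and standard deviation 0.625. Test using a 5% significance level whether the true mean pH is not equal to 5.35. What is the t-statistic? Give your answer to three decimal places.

H0: μ = 5.35; H1: μ ≠ 5.35 (one-sample t-test, two-sided).
t = (x̄ − μ₀)/(s/√n) = (5.33 − 5.35)/(0.625/√49) = -0.224
df = n − 1 = 48
Two-sided p-value ≈ 0.8237
Since p ≈ 0.8237 > α = 0.05, fail to reject H0; the evidence is not statistically significant.

-0.224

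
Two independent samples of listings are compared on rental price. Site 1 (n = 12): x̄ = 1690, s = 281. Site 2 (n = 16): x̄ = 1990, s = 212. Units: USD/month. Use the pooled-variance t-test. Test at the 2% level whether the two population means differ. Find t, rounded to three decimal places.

Let group 1 = site 1, group 2 = site 2. H0: μ_1 = μ_2; H1: μ_1 ≠ μ_2 (two-sample pooled-variance t-test, two-sided).
s_p² = [(12−1)·281² + (16−1)·212²]/(12+16−2) = 59335.8
t = (1690 − 1990)/√[59335.8·(1/12 + 1/16)] = -3.225
df = n₁ + n₂ − 2 = 26
Two-sided p-value ≈ 0.003
Since p ≈ 0.003 < α = 0.02, reject H0; the data support H1.

-3.225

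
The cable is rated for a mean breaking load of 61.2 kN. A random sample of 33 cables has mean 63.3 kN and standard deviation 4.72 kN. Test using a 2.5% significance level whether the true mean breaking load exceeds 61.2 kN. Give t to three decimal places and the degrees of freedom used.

t = 2.556, df = 32

H0: μ = 61.2; H1: μ > 61.2 (one-sample t-test, right-tailed).
t = (x̄ − μ₀)/(s/√n) = (63.3 − 61.2)/(4.72/√33) = 2.556
df = n − 1 = 32
p-value = P(T ≥ 2.556) ≈ 0.0078
Since p ≈ 0.0078 < α = 0.025, reject H0; the evidence is statistically significant.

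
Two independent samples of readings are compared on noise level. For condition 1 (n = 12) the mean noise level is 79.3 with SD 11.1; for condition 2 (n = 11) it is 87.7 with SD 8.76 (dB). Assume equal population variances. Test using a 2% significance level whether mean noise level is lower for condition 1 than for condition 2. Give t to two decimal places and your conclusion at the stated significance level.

t = -2.00; fail to reject H0

Let group 1 = condition 1, group 2 = condition 2. H0: μ_1 = μ_2; H1: μ_1 < μ_2 (two-sample pooled-variance t-test, left-tailed).
s_p² = [(12−1)·11.1² + (11−1)·8.76²]/(12+11−2) = 101.08
t = (79.3 − 87.7)/√[101.08·(1/12 + 1/11)] = -2.00
df = n₁ + n₂ − 2 = 21
p-value = P(T ≤ -2.00) ≈ 0.0292
Since p ≈ 0.0292 > α = 0.02, fail to reject H0; the data do not provide sufficient evidence against H0.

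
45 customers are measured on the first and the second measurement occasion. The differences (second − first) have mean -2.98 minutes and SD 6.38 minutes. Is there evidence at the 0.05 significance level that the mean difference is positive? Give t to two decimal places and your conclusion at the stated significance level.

t = -3.13; fail to reject H0

H0: μ_d = 0; H1: μ_d > 0 (paired t-test on the differences, right-tailed).
t = d̄/(s_d/√n) = -2.98/(6.38/√45) = -3.13
df = n − 1 = 44
p-value = P(T ≥ -3.13) ≈ 0.9985
Since p ≈ 0.9985 > α = 0.05, fail to reject H0; the data do not provide sufficient evidence against H0.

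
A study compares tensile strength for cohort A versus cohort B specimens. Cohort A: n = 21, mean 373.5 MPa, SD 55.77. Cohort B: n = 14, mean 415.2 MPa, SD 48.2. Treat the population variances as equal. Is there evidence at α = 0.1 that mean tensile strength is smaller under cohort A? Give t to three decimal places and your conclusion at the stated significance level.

t = -2.284; reject H0

Let group 1 = cohort A, group 2 = cohort B. H0: μ_1 = μ_2; H1: μ_1 < μ_2 (two-sample pooled-variance t-test, left-tailed).
s_p² = [(21−1)·55.77² + (14−1)·48.2²]/(21+14−2) = 2800.24
t = (373.5 − 415.2)/√[2800.24·(1/21 + 1/14)] = -2.284
df = n₁ + n₂ − 2 = 33
p-value = P(T ≤ -2.284) ≈ 0.0145
Since p ≈ 0.0145 < α = 0.1, reject H0; the evidence is statistically significant.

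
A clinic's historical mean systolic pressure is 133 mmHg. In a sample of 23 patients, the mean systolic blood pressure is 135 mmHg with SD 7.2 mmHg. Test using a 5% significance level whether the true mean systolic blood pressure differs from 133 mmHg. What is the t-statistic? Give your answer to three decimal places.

1.332

H0: μ = 133; H1: μ ≠ 133 (one-sample t-test, two-sided).
t = (x̄ − μ₀)/(s/√n) = (135 − 133)/(7.2/√23) = 1.332
df = n − 1 = 22
Two-sided p-value ≈ 0.1964
Since p ≈ 0.1964 > α = 0.05, fail to reject H0; the evidence is not statistically significant.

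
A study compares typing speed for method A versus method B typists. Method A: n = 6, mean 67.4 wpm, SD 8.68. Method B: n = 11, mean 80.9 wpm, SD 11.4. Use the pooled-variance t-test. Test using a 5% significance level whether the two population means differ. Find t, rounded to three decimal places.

-2.516

Let group 1 = method A, group 2 = method B. H0: μ_1 = μ_2; H1: μ_1 ≠ μ_2 (two-sample pooled-variance t-test, two-sided).
s_p² = [(6−1)·8.68² + (11−1)·11.4²]/(6+11−2) = 111.754
t = (67.4 − 80.9)/√[111.754·(1/6 + 1/11)] = -2.516
df = n₁ + n₂ − 2 = 15
Two-sided p-value ≈ 0.0237
Since p ≈ 0.0237 < α = 0.05, reject H0; the data support H1.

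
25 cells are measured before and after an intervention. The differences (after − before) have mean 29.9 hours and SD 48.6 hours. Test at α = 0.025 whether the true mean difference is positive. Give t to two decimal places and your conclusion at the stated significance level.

t = 3.08; reject H0

H0: μ_d = 0; H1: μ_d > 0 (paired t-test on the differences, right-tailed).
t = d̄/(s_d/√n) = 29.9/(48.6/√25) = 3.08
df = n − 1 = 24
p-value = P(T ≥ 3.08) ≈ 0.0026
Since p ≈ 0.0026 < α = 0.025, reject H0; the data support H1.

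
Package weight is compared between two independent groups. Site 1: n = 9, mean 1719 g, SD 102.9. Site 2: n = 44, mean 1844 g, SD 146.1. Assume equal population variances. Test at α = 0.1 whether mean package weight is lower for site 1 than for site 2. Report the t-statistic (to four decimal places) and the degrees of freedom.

t = -2.4370, df = 51

Let group 1 = site 1, group 2 = site 2. H0: μ_1 = μ_2; H1: μ_1 < μ_2 (two-sample pooled-variance t-test, left-tailed).
s_p² = [(9−1)·102.9² + (44−1)·146.1²]/(9+44−2) = 19657.9
t = (1719 − 1844)/√[19657.9·(1/9 + 1/44)] = -2.4370
df = n₁ + n₂ − 2 = 51
p-value = P(T ≤ -2.4370) ≈ 0.009
Since p ≈ 0.009 < α = 0.1, reject H0; the evidence is statistically significant.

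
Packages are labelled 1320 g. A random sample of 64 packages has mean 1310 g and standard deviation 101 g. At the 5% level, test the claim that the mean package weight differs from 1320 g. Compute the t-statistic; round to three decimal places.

H0: μ = 1320; H1: μ ≠ 1320 (one-sample t-test, two-sided).
t = (x̄ − μ₀)/(s/√n) = (1310 − 1320)/(101/√64) = -0.792
df = n − 1 = 63
Two-sided p-value ≈ 0.431
Since p ≈ 0.431 > α = 0.05, fail to reject H0; the evidence is not statistically significant.

-0.792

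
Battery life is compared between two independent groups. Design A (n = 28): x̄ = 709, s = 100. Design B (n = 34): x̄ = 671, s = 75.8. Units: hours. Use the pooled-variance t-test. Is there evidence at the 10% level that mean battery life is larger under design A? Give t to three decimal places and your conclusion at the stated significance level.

Let group 1 = design A, group 2 = design B. H0: μ_1 = μ_2; H1: μ_1 > μ_2 (two-sample pooled-variance t-test, right-tailed).
s_p² = [(28−1)·100² + (34−1)·75.8²]/(28+34−2) = 7660.1
t = (709 − 671)/√[7660.1·(1/28 + 1/34)] = 1.701
df = n₁ + n₂ − 2 = 60
p-value = P(T ≥ 1.701) ≈ 0.047
Since p ≈ 0.047 < α = 0.1, reject H0; the evidence is statistically significant.

t = 1.701; reject H0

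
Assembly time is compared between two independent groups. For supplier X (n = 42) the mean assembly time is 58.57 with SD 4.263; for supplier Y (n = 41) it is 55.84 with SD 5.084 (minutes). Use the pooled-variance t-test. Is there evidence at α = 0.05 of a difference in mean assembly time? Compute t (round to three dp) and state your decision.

t = 2.653; reject H0

Let group 1 = supplier X, group 2 = supplier Y. H0: μ_1 = μ_2; H1: μ_1 ≠ μ_2 (two-sample pooled-variance t-test, two-sided).
s_p² = [(42−1)·4.263² + (41−1)·5.084²]/(42+41−2) = 21.9627
t = (58.57 − 55.84)/√[21.9627·(1/42 + 1/41)] = 2.653
df = n₁ + n₂ − 2 = 81
Two-sided p-value ≈ 0.0096
Since p ≈ 0.0096 < α = 0.05, reject H0; the data support H1.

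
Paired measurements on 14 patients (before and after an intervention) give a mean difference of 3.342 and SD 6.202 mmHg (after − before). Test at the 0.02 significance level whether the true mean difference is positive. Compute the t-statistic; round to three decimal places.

2.016

H0: μ_d = 0; H1: μ_d > 0 (paired t-test on the differences, right-tailed).
t = d̄/(s_d/√n) = 3.342/(6.202/√14) = 2.016
df = n − 1 = 13
p-value = P(T ≥ 2.016) ≈ 0.032
Since p ≈ 0.032 > α = 0.02, fail to reject H0; the evidence is not statistically significant.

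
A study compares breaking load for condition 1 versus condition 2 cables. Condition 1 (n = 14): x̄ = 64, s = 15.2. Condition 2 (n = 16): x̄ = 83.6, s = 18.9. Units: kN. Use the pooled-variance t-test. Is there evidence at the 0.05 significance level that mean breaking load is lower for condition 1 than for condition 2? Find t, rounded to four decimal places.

Let group 1 = condition 1, group 2 = condition 2. H0: μ_1 = μ_2; H1: μ_1 < μ_2 (two-sample pooled-variance t-test, left-tailed).
s_p² = [(14−1)·15.2² + (16−1)·18.9²]/(14+16−2) = 298.631
t = (64 − 83.6)/√[298.631·(1/14 + 1/16)] = -3.0992
df = n₁ + n₂ − 2 = 28
p-value = P(T ≤ -3.0992) ≈ 0.0022
Since p ≈ 0.0022 < α = 0.05, reject H0; the data support H1.

-3.0992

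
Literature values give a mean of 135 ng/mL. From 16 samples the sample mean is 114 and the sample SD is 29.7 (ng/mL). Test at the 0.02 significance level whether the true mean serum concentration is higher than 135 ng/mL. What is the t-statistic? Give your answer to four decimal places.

-2.8283

H0: μ = 135; H1: μ > 135 (one-sample t-test, right-tailed).
t = (x̄ − μ₀)/(s/√n) = (114 − 135)/(29.7/√16) = -2.8283
df = n − 1 = 15
p-value = P(T ≥ -2.8283) ≈ 0.994
Since p ≈ 0.994 > α = 0.02, fail to reject H0; the data do not provide sufficient evidence against H0.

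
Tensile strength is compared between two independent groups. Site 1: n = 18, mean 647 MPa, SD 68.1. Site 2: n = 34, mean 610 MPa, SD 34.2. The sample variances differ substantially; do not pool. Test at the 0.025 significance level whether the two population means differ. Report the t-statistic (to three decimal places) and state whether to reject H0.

Let group 1 = site 1, group 2 = site 2. H0: μ_1 = μ_2; H1: μ_1 ≠ μ_2 (Welch's two-sample t-test, two-sided).
t = (x̄_1 − x̄_2)/√(s_1²/n_1 + s_2²/n_2) = (647 − 610)/√(68.1²/18 + 34.2²/34) = 2.165
Welch–Satterthwaite df ≈ 21.64
Two-sided p-value ≈ 0.0417
Since p ≈ 0.0417 > α = 0.025, fail to reject H0; the data do not provide sufficient evidence against H0.

t = 2.165; fail to reject H0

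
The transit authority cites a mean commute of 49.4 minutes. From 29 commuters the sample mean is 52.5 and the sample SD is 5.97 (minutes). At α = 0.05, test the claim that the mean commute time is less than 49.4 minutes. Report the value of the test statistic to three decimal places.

H0: μ = 49.4; H1: μ < 49.4 (one-sample t-test, left-tailed).
t = (x̄ − μ₀)/(s/√n) = (52.5 − 49.4)/(5.97/√29) = 2.796
df = n − 1 = 28
p-value = P(T ≤ 2.796) ≈ 0.9954
Since p ≈ 0.9954 > α = 0.05, fail to reject H0; the evidence is not statistically significant.

2.796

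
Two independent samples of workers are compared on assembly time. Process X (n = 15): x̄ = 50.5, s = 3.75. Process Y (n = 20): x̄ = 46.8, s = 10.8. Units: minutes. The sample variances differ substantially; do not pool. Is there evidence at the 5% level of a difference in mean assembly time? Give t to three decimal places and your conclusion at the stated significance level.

Let group 1 = process X, group 2 = process Y. H0: μ_1 = μ_2; H1: μ_1 ≠ μ_2 (Welch's two-sample t-test, two-sided).
t = (x̄_1 − x̄_2)/√(s_1²/n_1 + s_2²/n_2) = (50.5 − 46.8)/√(3.75²/15 + 10.8²/20) = 1.422
Welch–Satterthwaite df ≈ 24.73
Two-sided p-value ≈ 0.167
Since p ≈ 0.167 > α = 0.05, fail to reject H0; the data do not provide sufficient evidence against H0.

t = 1.422; fail to reject H0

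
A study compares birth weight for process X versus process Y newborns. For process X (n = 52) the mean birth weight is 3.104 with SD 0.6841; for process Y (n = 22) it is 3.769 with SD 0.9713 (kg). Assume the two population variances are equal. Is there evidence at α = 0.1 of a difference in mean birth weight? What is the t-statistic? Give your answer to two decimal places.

-3.36

Let group 1 = process X, group 2 = process Y. H0: μ_1 = μ_2; H1: μ_1 ≠ μ_2 (two-sample pooled-variance t-test, two-sided).
s_p² = [(52−1)·0.6841² + (22−1)·0.9713²]/(52+22−2) = 0.60666
t = (3.104 − 3.769)/√[0.60666·(1/52 + 1/22)] = -3.36
df = n₁ + n₂ − 2 = 72
Two-sided p-value ≈ 0.0013
Since p ≈ 0.0013 < α = 0.1, reject H0; the evidence is statistically significant.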